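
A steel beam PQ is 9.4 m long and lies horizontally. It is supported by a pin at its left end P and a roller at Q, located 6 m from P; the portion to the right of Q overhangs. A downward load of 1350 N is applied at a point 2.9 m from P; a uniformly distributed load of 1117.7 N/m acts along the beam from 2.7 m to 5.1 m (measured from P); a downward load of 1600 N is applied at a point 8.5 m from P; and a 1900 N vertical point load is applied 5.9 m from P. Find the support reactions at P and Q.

Resultant of the distributed load: 1117.7 × 2.4 = 2682.48 N at 3.9 m from P.
Moments about P: Q_y·6 − 1350·2.9 − (1117.7·2.4)·3.9 − 1600·8.5 − 1900·5.9 = 0 → Q_y = 39186.672/6 = 6531.11 ≈ 6531 N.
ΣF_y = 0: P_y + 6531.11 − 1350 − 1117.7·2.4 − 1600 − 1900 = 0 → P_y = 1001 N.
ΣF_x = 0: no horizontal applied forces, so P_x = 0.

P_x = 0, P_y = 1001 N, Q_y = 6531 N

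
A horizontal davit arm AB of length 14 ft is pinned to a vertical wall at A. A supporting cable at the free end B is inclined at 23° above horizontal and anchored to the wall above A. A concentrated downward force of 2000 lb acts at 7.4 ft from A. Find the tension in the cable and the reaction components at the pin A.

ΣM about A: T·sin23°·14 − 2000·7.4 = 0 → T = 14800/(14·0.390731) = 2705.55 ≈ 2706 lb.
ΣF_x = 0: A_x − T·cos23° = 0 → A_x = 2705.55 × 0.920505 = 2490 lb.
ΣF_y = 0: A_y + T·sin23° − 2000 = 0 → A_y = 2000 − 2705.55 × 0.390731 = 942.9 lb.

T = 2706 lb, A_x = 2490 lb, A_y = 942.9 lb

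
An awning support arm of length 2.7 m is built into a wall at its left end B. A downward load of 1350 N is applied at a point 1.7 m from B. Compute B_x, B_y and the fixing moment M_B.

ΣF_x = 0: B_x = 0.
ΣF_y = 0: B_y − 1350 = 0 → B_y = 1350 N.
ΣM about B: M_B − 1350·1.7 = 0 → M_B = 2295 N·m.

B_x = 0, B_y = 1350 N, M_B = 2295 N·m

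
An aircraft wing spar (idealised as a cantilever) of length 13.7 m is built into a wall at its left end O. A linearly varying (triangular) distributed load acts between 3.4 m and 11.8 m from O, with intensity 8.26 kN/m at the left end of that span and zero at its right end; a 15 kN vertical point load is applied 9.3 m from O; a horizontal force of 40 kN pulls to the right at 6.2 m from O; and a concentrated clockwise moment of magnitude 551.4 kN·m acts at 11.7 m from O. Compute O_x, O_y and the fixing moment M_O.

Resultant of the triangular load: ½ × 8.26 × 8.4 = 34.692 kN, acting at 6.2 m from O (one-third of the span from the peak).
ΣF_x = 0: O_x + 40 = 0 → O_x = -40.00 kN.
ΣF_y = 0: O_y − ½·8.26·8.4 − 15 = 0 → O_y = 49.69 kN.
ΣM about O: M_O − (½·8.26·8.4)·6.2 − 15·9.3 − 551.4 = 0 → M_O = 906.0 kN·m.

O_x = -40.00 kN, O_y = 49.69 kN, M_O = 906.0 kN·m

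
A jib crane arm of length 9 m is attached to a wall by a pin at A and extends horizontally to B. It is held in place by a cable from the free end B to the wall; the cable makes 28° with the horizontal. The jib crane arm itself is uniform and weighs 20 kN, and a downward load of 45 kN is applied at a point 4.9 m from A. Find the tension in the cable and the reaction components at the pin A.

T = 73.49 kN, A_x = 64.89 kN, A_y = 30.50 kN

ΣM about A: T·sin28°·9 − 20·4.5 − 45·4.9 = 0 → T = 310.5/(9·0.469472) = 73.4868 ≈ 73.49 kN.
ΣF_x = 0: A_x − T·cos28° = 0 → A_x = 73.4868 × 0.882948 = 64.89 kN.
ΣF_y = 0: A_y + T·sin28° − 20 − 45 = 0 → A_y = 65 − 73.4868 × 0.469472 = 30.50 kN.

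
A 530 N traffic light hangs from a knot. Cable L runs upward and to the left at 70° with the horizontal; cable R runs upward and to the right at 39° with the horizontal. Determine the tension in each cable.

ΣF_x = 0: −T_L·cos70° + T_R·cos39° = 0 → T_R = 0.440098·T_L.
ΣF_y = 0: T_L·sin70° + T_R·sin39° = 530.
Substitute: T_L·(0.939693 + 0.440098·0.62932) = 530 → T_L = 435.62 ≈ 435.6 N.
Then T_R = 0.440098 × 435.62 = 191.7 N.

T_L = 435.6 N, T_R = 191.7 N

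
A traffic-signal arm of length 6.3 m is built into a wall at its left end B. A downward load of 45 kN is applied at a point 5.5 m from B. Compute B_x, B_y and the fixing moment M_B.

ΣF_x = 0: B_x = 0.
ΣF_y = 0: B_y − 45 = 0 → B_y = 45.00 kN.
ΣM about B: M_B − 45·5.5 = 0 → M_B = 247.5 kN·m.

B_x = 0, B_y = 45.00 kN, M_B = 247.5 kN·m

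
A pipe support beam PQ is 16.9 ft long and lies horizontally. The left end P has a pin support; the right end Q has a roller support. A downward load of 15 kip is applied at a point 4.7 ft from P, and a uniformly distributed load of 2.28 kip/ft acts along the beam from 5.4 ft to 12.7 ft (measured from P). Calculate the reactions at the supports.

Resultant of the distributed load: 2.28 × 7.3 = 16.644 kip at 9.05 ft from P.
Taking moments about P: Q_y·16.9 − 15·4.7 − (2.28·7.3)·9.05 = 0 → Q_y = 221.1282/16.9 = 13.0845 ≈ 13.08 kip.
ΣF_y = 0: P_y + 13.0845 − 15 − 2.28·7.3 = 0 → P_y = 18.56 kip.
ΣF_x = 0: no horizontal applied forces, so P_x = 0.

P_x = 0, P_y = 18.56 kip, Q_y = 13.08 kip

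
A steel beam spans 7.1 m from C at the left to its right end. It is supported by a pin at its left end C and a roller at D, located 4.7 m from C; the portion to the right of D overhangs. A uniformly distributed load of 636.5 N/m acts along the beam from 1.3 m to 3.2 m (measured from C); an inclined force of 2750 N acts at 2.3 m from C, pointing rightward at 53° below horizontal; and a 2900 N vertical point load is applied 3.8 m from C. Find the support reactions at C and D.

Resultant of the distributed load: 636.5 × 1.9 = 1209.35 N at 2.25 m from C.
Moments about C: D_y·4.7 − (636.5·1.9)·2.25 − 2750·sin53°·2.3 − 2900·3.8 = 0 → D_y = 18792.4/4.7 = 3998.38 ≈ 3998 N.
ΣF_y = 0: C_y + 3998.38 − 636.5·1.9 − 2750·sin53° − 2900 = 0 → C_y = 2307 N.
ΣF_x = 0: C_x + 2750·cos53° = 0 → C_x = -1655 N.

C_x = -1655 N, C_y = 2307 N, D_y = 3998 N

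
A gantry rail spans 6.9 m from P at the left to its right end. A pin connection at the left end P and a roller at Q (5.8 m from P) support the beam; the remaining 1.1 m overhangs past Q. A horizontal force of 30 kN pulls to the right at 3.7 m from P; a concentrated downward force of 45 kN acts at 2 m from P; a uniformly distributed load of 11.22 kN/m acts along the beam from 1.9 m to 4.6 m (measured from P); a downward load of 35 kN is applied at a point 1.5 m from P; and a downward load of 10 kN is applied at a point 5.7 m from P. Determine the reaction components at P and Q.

P_x = -30.00 kN, P_y = 68.92 kN, Q_y = 51.37 kN

Resultant of the distributed load: 11.22 × 2.7 = 30.294 kN at 3.25 m from P.
ΣM about P: Q_y·5.8 − 45·2 − (11.22·2.7)·3.25 − 35·1.5 − 10·5.7 = 0 → Q_y = 297.9555/5.8 = 51.3716 ≈ 51.37 kN.
ΣF_y = 0: P_y + 51.3716 − 45 − 11.22·2.7 − 35 − 10 = 0 → P_y = 68.92 kN.
ΣF_x = 0: P_x + 30 = 0 → P_x = -30.00 kN.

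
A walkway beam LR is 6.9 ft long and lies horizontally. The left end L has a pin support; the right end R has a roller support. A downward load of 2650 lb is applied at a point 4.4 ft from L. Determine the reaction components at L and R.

L_x = 0, L_y = 960.1 lb, R_y = 1690 lb

ΣM about L: R_y·6.9 − 2650·4.4 = 0 → R_y = 11660/6.9 = 1689.86 ≈ 1690 lb.
ΣF_y = 0: L_y + 1689.86 − 2650 = 0 → L_y = 960.1 lb.
ΣF_x = 0: no horizontal applied forces, so L_x = 0.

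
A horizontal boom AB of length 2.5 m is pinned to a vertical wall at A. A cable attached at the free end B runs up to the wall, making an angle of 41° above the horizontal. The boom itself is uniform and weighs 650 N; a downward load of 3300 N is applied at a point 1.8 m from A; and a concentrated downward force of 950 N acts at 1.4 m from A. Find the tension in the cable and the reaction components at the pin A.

T = 4928 N, A_x = 3719 N, A_y = 1667 N

ΣM about A: T·sin41°·2.5 − 650·1.25 − 3300·1.8 − 950·1.4 = 0 → T = 8082.5/(2.5·0.656059) = 4927.91 ≈ 4928 N.
ΣF_x = 0: A_x − T·cos41° = 0 → A_x = 4927.91 × 0.75471 = 3719 N.
ΣF_y = 0: A_y + T·sin41° − 650 − 3300 − 950 = 0 → A_y = 4900 − 4927.91 × 0.656059 = 1667 N.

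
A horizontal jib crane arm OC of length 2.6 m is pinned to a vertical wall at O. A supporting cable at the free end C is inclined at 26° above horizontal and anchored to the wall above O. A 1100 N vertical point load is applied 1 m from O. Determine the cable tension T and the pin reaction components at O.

T = 965.1 N, O_x = 867.4 N, O_y = 676.9 N

ΣM about O: T·sin26°·2.6 − 1100·1 = 0 → T = 1100/(2.6·0.438371) = 965.112 ≈ 965.1 N.
ΣF_x = 0: O_x − T·cos26° = 0 → O_x = 965.112 × 0.898794 = 867.4 N.
ΣF_y = 0: O_y + T·sin26° − 1100 = 0 → O_y = 1100 − 965.112 × 0.438371 = 676.9 N.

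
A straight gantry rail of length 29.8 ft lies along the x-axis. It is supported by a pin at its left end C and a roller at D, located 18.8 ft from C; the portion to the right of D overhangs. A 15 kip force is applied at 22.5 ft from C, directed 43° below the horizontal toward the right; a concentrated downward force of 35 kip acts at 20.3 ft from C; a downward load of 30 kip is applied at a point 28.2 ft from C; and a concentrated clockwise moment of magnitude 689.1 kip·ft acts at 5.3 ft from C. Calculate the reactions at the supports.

C_x = -10.97 kip, C_y = -56.46 kip, D_y = 131.7 kip

Moments about C: D_y·18.8 − 15·sin43°·22.5 − 35·20.3 − 30·28.2 − 689.1 = 0 → D_y = 2475.77/18.8 = 131.69 ≈ 131.7 kip.
ΣF_y = 0: C_y + 131.69 − 15·sin43° − 35 − 30 = 0 → C_y = -56.46 kip.
ΣF_x = 0: C_x + 15·cos43° = 0 → C_x = -10.97 kip.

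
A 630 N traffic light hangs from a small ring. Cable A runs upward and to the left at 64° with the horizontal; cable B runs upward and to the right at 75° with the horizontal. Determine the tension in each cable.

ΣF_x = 0: −T_A·cos64° + T_B·cos75° = 0 → T_B = 1.69374·T_A.
ΣF_y = 0: T_A·sin64° + T_B·sin75° = 630.
Substitute: T_A·(0.898794 + 1.69374·0.965926) = 630 → T_A = 248.538 ≈ 248.5 N.
Then T_B = 1.69374 × 248.538 = 421.0 N.

T_A = 248.5 N, T_B = 421.0 N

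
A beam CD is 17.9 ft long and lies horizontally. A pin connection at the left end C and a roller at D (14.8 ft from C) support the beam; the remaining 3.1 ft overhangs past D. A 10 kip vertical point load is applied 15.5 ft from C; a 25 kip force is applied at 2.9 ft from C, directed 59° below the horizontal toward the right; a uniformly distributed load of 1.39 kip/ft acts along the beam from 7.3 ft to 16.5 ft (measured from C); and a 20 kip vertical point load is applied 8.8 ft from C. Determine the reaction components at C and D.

Resultant of the distributed load: 1.39 × 9.2 = 12.788 kip at 11.9 ft from C.
ΣM about C: D_y·14.8 − 10·15.5 − 25·sin59°·2.9 − (1.39·9.2)·11.9 − 20·8.8 = 0 → D_y = 545.322/14.8 = 36.8461 ≈ 36.85 kip.
ΣF_y = 0: C_y + 36.8461 − 10 − 25·sin59° − 1.39·9.2 − 20 = 0 → C_y = 27.37 kip.
ΣF_x = 0: C_x + 25·cos59° = 0 → C_x = -12.88 kip.

C_x = -12.88 kip, C_y = 27.37 kip, D_y = 36.85 kip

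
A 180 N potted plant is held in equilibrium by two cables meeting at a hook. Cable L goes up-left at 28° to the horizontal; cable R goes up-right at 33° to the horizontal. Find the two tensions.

T_L = 172.6 N, T_R = 181.7 N

ΣF_x = 0: −T_L·cos28° + T_R·cos33° = 0 → T_R = 1.05279·T_L.
ΣF_y = 0: T_L·sin28° + T_R·sin33° = 180.
Substitute: T_L·(0.469472 + 1.05279·0.544639) = 180 → T_L = 172.602 ≈ 172.6 N.
Then T_R = 1.05279 × 172.602 = 181.7 N.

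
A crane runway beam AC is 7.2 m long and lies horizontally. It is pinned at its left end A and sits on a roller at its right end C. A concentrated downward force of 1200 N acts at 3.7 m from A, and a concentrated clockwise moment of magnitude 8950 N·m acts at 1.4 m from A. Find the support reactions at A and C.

A_x = 0, A_y = -659.7 N, C_y = 1860 N

Moments about A: C_y·7.2 − 1200·3.7 − 8950 = 0 → C_y = 13390/7.2 = 1859.72 ≈ 1860 N.
ΣF_y = 0: A_y + 1859.72 − 1200 = 0 → A_y = -659.7 N.
ΣF_x = 0: no horizontal applied forces, so A_x = 0.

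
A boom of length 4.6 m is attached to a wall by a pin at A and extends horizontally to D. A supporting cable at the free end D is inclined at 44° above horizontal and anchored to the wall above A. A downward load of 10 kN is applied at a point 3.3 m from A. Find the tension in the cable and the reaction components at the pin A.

ΣM about A: T·sin44°·4.6 − 10·3.3 = 0 → T = 33/(4.6·0.694658) = 10.3273 ≈ 10.33 kN.
ΣF_x = 0: A_x − T·cos44° = 0 → A_x = 10.3273 × 0.71934 = 7.429 kN.
ΣF_y = 0: A_y + T·sin44° − 10 = 0 → A_y = 10 − 10.3273 × 0.694658 = 2.826 kN.

T = 10.33 kN, A_x = 7.429 kN, A_y = 2.826 kN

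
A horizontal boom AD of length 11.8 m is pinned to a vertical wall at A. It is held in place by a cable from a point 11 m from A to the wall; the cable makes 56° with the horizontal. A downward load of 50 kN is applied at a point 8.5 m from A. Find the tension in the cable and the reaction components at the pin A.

T = 46.60 kN, A_x = 26.06 kN, A_y = 11.36 kN

ΣM about A: T·sin56°·11 − 50·8.5 = 0 → T = 425/(11·0.829038) = 46.6039 ≈ 46.60 kN.
ΣF_x = 0: A_x − T·cos56° = 0 → A_x = 46.6039 × 0.559193 = 26.06 kN.
ΣF_y = 0: A_y + T·sin56° − 50 = 0 → A_y = 50 − 46.6039 × 0.829038 = 11.36 kN.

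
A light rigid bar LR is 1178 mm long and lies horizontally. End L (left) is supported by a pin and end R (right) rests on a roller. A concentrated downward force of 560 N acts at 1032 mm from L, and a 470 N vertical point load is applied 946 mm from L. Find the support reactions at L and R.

L_x = 0, L_y = 162.0 N, R_y = 868.0 N

Moments about L: R_y·1178 − 560·1032 − 470·946 = 0 → R_y = 1022540/1178 = 868.031 ≈ 868.0 N.
ΣF_y = 0: L_y + 868.031 − 560 − 470 = 0 → L_y = 162.0 N.
ΣF_x = 0: no horizontal applied forces, so L_x = 0.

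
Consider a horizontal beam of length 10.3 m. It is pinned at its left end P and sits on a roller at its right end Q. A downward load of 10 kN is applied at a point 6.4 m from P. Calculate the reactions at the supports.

P_x = 0, P_y = 3.786 kN, Q_y = 6.214 kN

Moments about P: Q_y·10.3 − 10·6.4 = 0 → Q_y = 64/10.3 = 6.21359 ≈ 6.214 kN.
ΣF_y = 0: P_y + 6.21359 − 10 = 0 → P_y = 3.786 kN.
ΣF_x = 0: no horizontal applied forces, so P_x = 0.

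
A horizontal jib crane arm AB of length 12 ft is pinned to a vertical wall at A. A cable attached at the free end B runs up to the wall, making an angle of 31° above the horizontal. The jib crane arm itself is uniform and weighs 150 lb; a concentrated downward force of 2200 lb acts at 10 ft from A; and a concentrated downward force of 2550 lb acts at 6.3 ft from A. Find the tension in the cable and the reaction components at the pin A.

ΣM about A: T·sin31°·12 − 150·6 − 2200·10 − 2550·6.3 = 0 → T = 38965/(12·0.515038) = 6304.55 ≈ 6305 lb.
ΣF_x = 0: A_x − T·cos31° = 0 → A_x = 6304.55 × 0.857167 = 5404 lb.
ΣF_y = 0: A_y + T·sin31° − 150 − 2200 − 2550 = 0 → A_y = 4900 − 6304.55 × 0.515038 = 1653 lb.

T = 6305 lb, A_x = 5404 lb, A_y = 1653 lb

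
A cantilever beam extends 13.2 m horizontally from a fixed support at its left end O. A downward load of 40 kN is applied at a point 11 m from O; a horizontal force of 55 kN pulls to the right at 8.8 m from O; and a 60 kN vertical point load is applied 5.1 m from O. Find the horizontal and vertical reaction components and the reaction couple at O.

O_x = -55.00 kN, O_y = 100.0 kN, M_O = 746.0 kN·m

ΣF_x = 0: O_x + 55 = 0 → O_x = -55.00 kN.
ΣF_y = 0: O_y − 40 − 60 = 0 → O_y = 100.0 kN.
ΣM about O: M_O − 40·11 − 60·5.1 = 0 → M_O = 746.0 kN·m.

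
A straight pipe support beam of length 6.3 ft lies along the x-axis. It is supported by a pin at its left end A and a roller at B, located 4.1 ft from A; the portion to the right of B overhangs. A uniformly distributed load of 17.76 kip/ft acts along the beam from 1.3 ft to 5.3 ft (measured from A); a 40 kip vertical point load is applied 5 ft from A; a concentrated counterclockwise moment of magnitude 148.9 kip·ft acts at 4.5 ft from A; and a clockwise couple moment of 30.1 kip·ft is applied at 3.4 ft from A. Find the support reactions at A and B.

A_x = 0, A_y = 34.06 kip, B_y = 76.98 kip

Resultant of the distributed load: 17.76 × 4 = 71.04 kip at 3.3 ft from A.
Taking moments about A: B_y·4.1 − (17.76·4)·3.3 − 40·5 + 148.9 − 30.1 = 0 → B_y = 315.632/4.1 = 76.9834 ≈ 76.98 kip.
ΣF_y = 0: A_y + 76.9834 − 17.76·4 − 40 = 0 → A_y = 34.06 kip.
ΣF_x = 0: no horizontal applied forces, so A_x = 0.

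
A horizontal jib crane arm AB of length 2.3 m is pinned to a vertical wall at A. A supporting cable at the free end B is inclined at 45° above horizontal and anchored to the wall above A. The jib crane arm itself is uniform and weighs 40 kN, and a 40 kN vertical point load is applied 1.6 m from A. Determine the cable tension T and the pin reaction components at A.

T = 67.64 kN, A_x = 47.83 kN, A_y = 32.17 kN

ΣM about A: T·sin45°·2.3 − 40·1.15 − 40·1.6 = 0 → T = 110/(2.3·0.707107) = 67.6363 ≈ 67.64 kN.
ΣF_x = 0: A_x − T·cos45° = 0 → A_x = 67.6363 × 0.707107 = 47.83 kN.
ΣF_y = 0: A_y + T·sin45° − 40 − 40 = 0 → A_y = 80 − 67.6363 × 0.707107 = 32.17 kN.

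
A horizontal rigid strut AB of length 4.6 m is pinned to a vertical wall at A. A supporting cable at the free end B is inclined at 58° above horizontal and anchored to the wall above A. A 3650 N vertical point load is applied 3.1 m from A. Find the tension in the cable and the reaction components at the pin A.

ΣM about A: T·sin58°·4.6 − 3650·3.1 = 0 → T = 11315/(4.6·0.848048) = 2900.52 ≈ 2901 N.
ΣF_x = 0: A_x − T·cos58° = 0 → A_x = 2900.52 × 0.529919 = 1537 N.
ΣF_y = 0: A_y + T·sin58° − 3650 = 0 → A_y = 3650 − 2900.52 × 0.848048 = 1190 N.

T = 2901 N, A_x = 1537 N, A_y = 1190 N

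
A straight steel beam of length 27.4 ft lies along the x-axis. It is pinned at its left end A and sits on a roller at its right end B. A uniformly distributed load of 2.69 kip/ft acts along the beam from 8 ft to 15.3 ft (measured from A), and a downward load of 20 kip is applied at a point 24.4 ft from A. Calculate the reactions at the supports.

A_x = 0, A_y = 13.48 kip, B_y = 26.16 kip

Resultant of the distributed load: 2.69 × 7.3 = 19.637 kip at 11.65 ft from A.
Moments about A: B_y·27.4 − (2.69·7.3)·11.65 − 20·24.4 = 0 → B_y = 716.77105/27.4 = 26.1595 ≈ 26.16 kip.
ΣF_y = 0: A_y + 26.1595 − 2.69·7.3 − 20 = 0 → A_y = 13.48 kip.
ΣF_x = 0: no horizontal applied forces, so A_x = 0.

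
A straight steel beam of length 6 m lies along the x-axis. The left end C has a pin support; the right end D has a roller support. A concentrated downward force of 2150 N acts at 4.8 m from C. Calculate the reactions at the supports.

C_x = 0, C_y = 430.0 N, D_y = 1720 N

ΣM about C: D_y·6 − 2150·4.8 = 0 → D_y = 10320/6 = 1720 N.
ΣF_y = 0: C_y + 1720 − 2150 = 0 → C_y = 430.0 N.
ΣF_x = 0: no horizontal applied forces, so C_x = 0.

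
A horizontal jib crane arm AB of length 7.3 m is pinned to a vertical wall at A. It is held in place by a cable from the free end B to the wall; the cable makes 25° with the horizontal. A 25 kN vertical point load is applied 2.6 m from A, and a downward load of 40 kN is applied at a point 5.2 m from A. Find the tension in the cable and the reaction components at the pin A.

ΣM about A: T·sin25°·7.3 − 25·2.6 − 40·5.2 = 0 → T = 273/(7.3·0.422618) = 88.4895 ≈ 88.49 kN.
ΣF_x = 0: A_x − T·cos25° = 0 → A_x = 88.4895 × 0.906308 = 80.20 kN.
ΣF_y = 0: A_y + T·sin25° − 25 − 40 = 0 → A_y = 65 − 88.4895 × 0.422618 = 27.60 kN.

T = 88.49 kN, A_x = 80.20 kN, A_y = 27.60 kN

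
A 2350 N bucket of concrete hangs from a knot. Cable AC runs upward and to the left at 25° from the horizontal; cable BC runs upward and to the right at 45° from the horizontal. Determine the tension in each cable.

ΣF_x = 0: −T_AC·cos25° + T_BC·cos45° = 0 → T_BC = 1.28171·T_AC.
ΣF_y = 0: T_AC·sin25° + T_BC·sin45° = 2350.
Substitute: T_AC·(0.422618 + 1.28171·0.707107) = 2350 → T_AC = 1768.35 ≈ 1768 N.
Then T_BC = 1.28171 × 1768.35 = 2267 N.

T_AC = 1768 N, T_BC = 2267 N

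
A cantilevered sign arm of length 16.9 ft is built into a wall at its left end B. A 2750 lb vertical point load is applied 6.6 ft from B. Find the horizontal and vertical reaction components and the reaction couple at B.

ΣF_x = 0: B_x = 0.
ΣF_y = 0: B_y − 2750 = 0 → B_y = 2750 lb.
ΣM about B: M_B − 2750·6.6 = 0 → M_B = 18150 lb·ft.

B_x = 0, B_y = 2750 lb, M_B = 18150 lb·ft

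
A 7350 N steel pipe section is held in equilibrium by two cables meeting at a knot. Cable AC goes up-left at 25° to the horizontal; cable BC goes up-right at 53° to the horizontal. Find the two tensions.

ΣF_x = 0: −T_AC·cos25° + T_BC·cos53° = 0 → T_BC = 1.50596·T_AC.
ΣF_y = 0: T_AC·sin25° + T_BC·sin53° = 7350.
Substitute: T_AC·(0.422618 + 1.50596·0.798636) = 7350 → T_AC = 4522.15 ≈ 4522 N.
Then T_BC = 1.50596 × 4522.15 = 6810 N.

T_AC = 4522 N, T_BC = 6810 N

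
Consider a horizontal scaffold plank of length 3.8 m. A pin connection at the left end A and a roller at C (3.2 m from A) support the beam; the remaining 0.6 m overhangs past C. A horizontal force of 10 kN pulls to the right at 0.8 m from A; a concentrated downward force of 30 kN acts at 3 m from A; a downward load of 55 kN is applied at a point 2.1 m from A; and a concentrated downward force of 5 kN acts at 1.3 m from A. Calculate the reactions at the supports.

A_x = -10.00 kN, A_y = 23.75 kN, C_y = 66.25 kN

ΣM about A: C_y·3.2 − 30·3 − 55·2.1 − 5·1.3 = 0 → C_y = 212/3.2 = 66.25 kN.
ΣF_y = 0: A_y + 66.25 − 30 − 55 − 5 = 0 → A_y = 23.75 kN.
ΣF_x = 0: A_x + 10 = 0 → A_x = -10.00 kN.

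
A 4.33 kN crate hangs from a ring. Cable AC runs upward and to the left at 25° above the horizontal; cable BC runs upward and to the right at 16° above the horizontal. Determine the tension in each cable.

ΣF_x = 0: −T_AC·cos25° + T_BC·cos16° = 0 → T_BC = 0.942831·T_AC.
ΣF_y = 0: T_AC·sin25° + T_BC·sin16° = 4.33.
Substitute: T_AC·(0.422618 + 0.942831·0.275637) = 4.33 → T_AC = 6.34435 ≈ 6.344 kN.
Then T_BC = 0.942831 × 6.34435 = 5.982 kN.

T_AC = 6.344 kN, T_BC = 5.982 kN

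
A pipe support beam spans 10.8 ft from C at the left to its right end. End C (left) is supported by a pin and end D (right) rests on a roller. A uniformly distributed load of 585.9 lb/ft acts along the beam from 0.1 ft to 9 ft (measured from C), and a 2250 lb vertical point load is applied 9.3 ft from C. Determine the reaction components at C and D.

Resultant of the distributed load: 585.9 × 8.9 = 5214.51 lb at 4.55 ft from C.
Taking moments about C: D_y·10.8 − (585.9·8.9)·4.55 − 2250·9.3 = 0 → D_y = 44651.0205/10.8 = 4134.35 ≈ 4134 lb.
ΣF_y = 0: C_y + 4134.35 − 585.9·8.9 − 2250 = 0 → C_y = 3330 lb.
ΣF_x = 0: no horizontal applied forces, so C_x = 0.

C_x = 0, C_y = 3330 lb, D_y = 4134 lb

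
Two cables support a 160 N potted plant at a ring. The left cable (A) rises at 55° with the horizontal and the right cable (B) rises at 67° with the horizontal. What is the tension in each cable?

ΣF_x = 0: −T_A·cos55° + T_B·cos67° = 0 → T_B = 1.46796·T_A.
ΣF_y = 0: T_A·sin55° + T_B·sin67° = 160.
Substitute: T_A·(0.819152 + 1.46796·0.920505) = 160 → T_A = 73.7186 ≈ 73.72 N.
Then T_B = 1.46796 × 73.7186 = 108.2 N.

T_A = 73.72 N, T_B = 108.2 N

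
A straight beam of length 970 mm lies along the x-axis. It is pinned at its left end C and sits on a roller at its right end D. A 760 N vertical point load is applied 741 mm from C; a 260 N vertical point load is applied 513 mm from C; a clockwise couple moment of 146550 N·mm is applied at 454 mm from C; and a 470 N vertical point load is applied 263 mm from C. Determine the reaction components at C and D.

Taking moments about C: D_y·970 − 760·741 − 260·513 − 146550 − 470·263 = 0 → D_y = 966700/970 = 996.598 ≈ 996.6 N.
ΣF_y = 0: C_y + 996.598 − 760 − 260 − 470 = 0 → C_y = 493.4 N.
ΣF_x = 0: no horizontal applied forces, so C_x = 0.

C_x = 0, C_y = 493.4 N, D_y = 996.6 N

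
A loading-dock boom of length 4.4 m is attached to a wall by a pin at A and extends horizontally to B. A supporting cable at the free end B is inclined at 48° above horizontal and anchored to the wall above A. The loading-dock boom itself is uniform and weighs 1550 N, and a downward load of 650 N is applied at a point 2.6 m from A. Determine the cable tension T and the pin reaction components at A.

T = 1560 N, A_x = 1044 N, A_y = 1041 N

ΣM about A: T·sin48°·4.4 − 1550·2.2 − 650·2.6 = 0 → T = 5100/(4.4·0.743145) = 1559.71 ≈ 1560 N.
ΣF_x = 0: A_x − T·cos48° = 0 → A_x = 1559.71 × 0.669131 = 1044 N.
ΣF_y = 0: A_y + T·sin48° − 1550 − 650 = 0 → A_y = 2200 − 1559.71 × 0.743145 = 1041 N.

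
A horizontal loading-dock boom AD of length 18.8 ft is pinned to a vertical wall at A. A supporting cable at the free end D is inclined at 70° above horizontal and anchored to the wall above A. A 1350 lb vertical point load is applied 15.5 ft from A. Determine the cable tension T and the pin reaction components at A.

ΣM about A: T·sin70°·18.8 − 1350·15.5 = 0 → T = 20925/(18.8·0.939693) = 1184.46 ≈ 1184 lb.
ΣF_x = 0: A_x − T·cos70° = 0 → A_x = 1184.46 × 0.34202 = 405.1 lb.
ΣF_y = 0: A_y + T·sin70° − 1350 = 0 → A_y = 1350 − 1184.46 × 0.939693 = 237.0 lb.

T = 1184 lb, A_x = 405.1 lb, A_y = 237.0 lb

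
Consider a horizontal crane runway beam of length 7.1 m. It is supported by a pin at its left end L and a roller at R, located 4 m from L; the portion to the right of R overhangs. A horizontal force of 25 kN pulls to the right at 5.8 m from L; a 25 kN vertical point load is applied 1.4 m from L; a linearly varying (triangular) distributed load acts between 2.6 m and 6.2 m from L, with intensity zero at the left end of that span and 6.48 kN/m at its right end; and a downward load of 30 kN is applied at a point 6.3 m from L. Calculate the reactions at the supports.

Resultant of the triangular load: ½ × 6.48 × 3.6 = 11.664 kN, acting at 5 m from L (one-third of the span from the peak).
Moments about L: R_y·4 − 25·1.4 − (½·6.48·3.6)·5 − 30·6.3 = 0 → R_y = 282.32/4 = 70.58 kN.
ΣF_y = 0: L_y + 70.58 − 25 − ½·6.48·3.6 − 30 = 0 → L_y = -3.916 kN.
ΣF_x = 0: L_x + 25 = 0 → L_x = -25.00 kN.

L_x = -25.00 kN, L_y = -3.916 kN, R_y = 70.58 kN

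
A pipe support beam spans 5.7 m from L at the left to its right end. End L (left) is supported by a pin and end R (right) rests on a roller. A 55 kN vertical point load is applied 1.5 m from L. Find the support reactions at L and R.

L_x = 0, L_y = 40.53 kN, R_y = 14.47 kN

Moments about L: R_y·5.7 − 55·1.5 = 0 → R_y = 82.5/5.7 = 14.4737 ≈ 14.47 kN.
ΣF_y = 0: L_y + 14.4737 − 55 = 0 → L_y = 40.53 kN.
ΣF_x = 0: no horizontal applied forces, so L_x = 0.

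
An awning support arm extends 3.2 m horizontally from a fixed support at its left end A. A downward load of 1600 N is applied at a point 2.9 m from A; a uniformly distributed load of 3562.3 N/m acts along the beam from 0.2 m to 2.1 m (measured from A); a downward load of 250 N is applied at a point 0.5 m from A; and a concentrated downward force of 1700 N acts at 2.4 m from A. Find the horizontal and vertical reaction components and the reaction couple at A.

Resultant of the distributed load: 3562.3 × 1.9 = 6768.37 N at 1.15 m from A.
ΣF_x = 0: A_x = 0.
ΣF_y = 0: A_y − 1600 − 3562.3·1.9 − 250 − 1700 = 0 → A_y = 10320 N.
ΣM about A: M_A − 1600·2.9 − (3562.3·1.9)·1.15 − 250·0.5 − 1700·2.4 = 0 → M_A = 16630 N·m.

A_x = 0, A_y = 10320 N, M_A = 16630 N·m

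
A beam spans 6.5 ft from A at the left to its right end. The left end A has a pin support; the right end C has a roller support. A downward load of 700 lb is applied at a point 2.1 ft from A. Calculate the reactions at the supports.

A_x = 0, A_y = 473.8 lb, C_y = 226.2 lb

ΣM about A: C_y·6.5 − 700·2.1 = 0 → C_y = 1470/6.5 = 226.154 ≈ 226.2 lb.
ΣF_y = 0: A_y + 226.154 − 700 = 0 → A_y = 473.8 lb.
ΣF_x = 0: no horizontal applied forces, so A_x = 0.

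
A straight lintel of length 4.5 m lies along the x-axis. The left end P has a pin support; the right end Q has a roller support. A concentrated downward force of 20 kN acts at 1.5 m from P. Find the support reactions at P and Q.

ΣM about P: Q_y·4.5 − 20·1.5 = 0 → Q_y = 30/4.5 = 6.66667 ≈ 6.667 kN.
ΣF_y = 0: P_y + 6.66667 − 20 = 0 → P_y = 13.33 kN.
ΣF_x = 0: no horizontal applied forces, so P_x = 0.

P_x = 0, P_y = 13.33 kN, Q_y = 6.667 kN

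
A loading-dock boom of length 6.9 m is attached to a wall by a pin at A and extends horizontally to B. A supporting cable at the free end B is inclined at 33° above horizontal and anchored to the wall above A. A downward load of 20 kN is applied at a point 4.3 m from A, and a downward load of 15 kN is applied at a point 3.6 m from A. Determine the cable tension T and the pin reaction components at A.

ΣM about A: T·sin33°·6.9 − 20·4.3 − 15·3.6 = 0 → T = 140/(6.9·0.544639) = 37.2538 ≈ 37.25 kN.
ΣF_x = 0: A_x − T·cos33° = 0 → A_x = 37.2538 × 0.838671 = 31.24 kN.
ΣF_y = 0: A_y + T·sin33° − 20 − 15 = 0 → A_y = 35 − 37.2538 × 0.544639 = 14.71 kN.

T = 37.25 kN, A_x = 31.24 kN, A_y = 14.71 kN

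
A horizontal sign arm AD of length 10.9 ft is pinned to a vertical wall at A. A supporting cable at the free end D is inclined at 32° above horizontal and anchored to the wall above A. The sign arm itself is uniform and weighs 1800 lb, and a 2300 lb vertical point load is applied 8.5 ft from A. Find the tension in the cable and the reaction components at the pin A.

T = 5083 lb, A_x = 4311 lb, A_y = 1406 lb

ΣM about A: T·sin32°·10.9 − 1800·5.45 − 2300·8.5 = 0 → T = 29360/(10.9·0.529919) = 5083 lb.
ΣF_x = 0: A_x − T·cos32° = 0 → A_x = 5083 × 0.848048 = 4311 lb.
ΣF_y = 0: A_y + T·sin32° − 1800 − 2300 = 0 → A_y = 4100 − 5083 × 0.529919 = 1406 lb.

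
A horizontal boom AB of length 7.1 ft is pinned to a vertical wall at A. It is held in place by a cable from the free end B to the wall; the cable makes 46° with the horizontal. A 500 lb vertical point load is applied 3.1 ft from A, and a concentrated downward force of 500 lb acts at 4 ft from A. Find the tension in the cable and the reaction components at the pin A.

T = 695.1 lb, A_x = 482.8 lb, A_y = 500.0 lb

ΣM about A: T·sin46°·7.1 − 500·3.1 − 500·4 = 0 → T = 3550/(7.1·0.71934) = 695.082 ≈ 695.1 lb.
ΣF_x = 0: A_x − T·cos46° = 0 → A_x = 695.082 × 0.694658 = 482.8 lb.
ΣF_y = 0: A_y + T·sin46° − 500 − 500 = 0 → A_y = 1000 − 695.082 × 0.71934 = 500.0 lb.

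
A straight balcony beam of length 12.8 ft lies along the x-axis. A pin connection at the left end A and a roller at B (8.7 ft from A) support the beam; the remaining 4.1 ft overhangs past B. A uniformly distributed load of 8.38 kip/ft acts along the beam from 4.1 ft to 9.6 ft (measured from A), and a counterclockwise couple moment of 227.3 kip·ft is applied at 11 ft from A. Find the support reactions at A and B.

A_x = 0, A_y = 35.93 kip, B_y = 10.16 kip

Resultant of the distributed load: 8.38 × 5.5 = 46.09 kip at 6.85 ft from A.
Moments about A: B_y·8.7 − (8.38·5.5)·6.85 + 227.3 = 0 → B_y = 88.4165/8.7 = 10.1628 ≈ 10.16 kip.
ΣF_y = 0: A_y + 10.1628 − 8.38·5.5 = 0 → A_y = 35.93 kip.
ΣF_x = 0: no horizontal applied forces, so A_x = 0.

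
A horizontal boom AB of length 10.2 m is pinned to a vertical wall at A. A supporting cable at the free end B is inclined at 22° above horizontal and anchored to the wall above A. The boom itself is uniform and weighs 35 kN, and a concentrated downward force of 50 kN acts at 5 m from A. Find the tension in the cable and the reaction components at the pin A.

T = 112.1 kN, A_x = 104.0 kN, A_y = 42.99 kN

ΣM about A: T·sin22°·10.2 − 35·5.1 − 50·5 = 0 → T = 428.5/(10.2·0.374607) = 112.144 ≈ 112.1 kN.
ΣF_x = 0: A_x − T·cos22° = 0 → A_x = 112.144 × 0.927184 = 104.0 kN.
ΣF_y = 0: A_y + T·sin22° − 35 − 50 = 0 → A_y = 85 − 112.144 × 0.374607 = 42.99 kN.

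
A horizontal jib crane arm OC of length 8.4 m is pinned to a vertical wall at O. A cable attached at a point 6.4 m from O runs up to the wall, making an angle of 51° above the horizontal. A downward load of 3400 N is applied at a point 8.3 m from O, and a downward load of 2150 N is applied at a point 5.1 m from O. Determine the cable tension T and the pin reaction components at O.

T = 7878 N, O_x = 4958 N, O_y = -572.7 N

ΣM about O: T·sin51°·6.4 − 3400·8.3 − 2150·5.1 = 0 → T = 39185/(6.4·0.777146) = 7878.39 ≈ 7878 N.
ΣF_x = 0: O_x − T·cos51° = 0 → O_x = 7878.39 × 0.62932 = 4958 N.
ΣF_y = 0: O_y + T·sin51° − 3400 − 2150 = 0 → O_y = 5550 − 7878.39 × 0.777146 = -572.7 N.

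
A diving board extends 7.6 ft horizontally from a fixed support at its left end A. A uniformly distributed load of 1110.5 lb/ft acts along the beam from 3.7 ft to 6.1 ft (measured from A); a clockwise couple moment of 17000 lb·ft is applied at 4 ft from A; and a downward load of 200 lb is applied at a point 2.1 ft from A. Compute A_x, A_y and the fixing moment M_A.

A_x = 0, A_y = 2865 lb, M_A = 30480 lb·ft

Resultant of the distributed load: 1110.5 × 2.4 = 2665.2 lb at 4.9 ft from A.
ΣF_x = 0: A_x = 0.
ΣF_y = 0: A_y − 1110.5·2.4 − 200 = 0 → A_y = 2865 lb.
ΣM about A: M_A − (1110.5·2.4)·4.9 − 17000 − 200·2.1 = 0 → M_A = 30480 lb·ft.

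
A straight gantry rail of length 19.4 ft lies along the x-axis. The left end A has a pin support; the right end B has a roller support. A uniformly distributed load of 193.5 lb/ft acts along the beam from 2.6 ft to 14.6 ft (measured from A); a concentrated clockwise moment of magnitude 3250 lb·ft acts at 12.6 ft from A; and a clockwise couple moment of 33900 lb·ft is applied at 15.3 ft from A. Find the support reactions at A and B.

A_x = 0, A_y = -622.3 lb, B_y = 2944 lb

Resultant of the distributed load: 193.5 × 12 = 2322 lb at 8.6 ft from A.
Taking moments about A: B_y·19.4 − (193.5·12)·8.6 − 3250 − 33900 = 0 → B_y = 57119.2/19.4 = 2944.29 ≈ 2944 lb.
ΣF_y = 0: A_y + 2944.29 − 193.5·12 = 0 → A_y = -622.3 lb.
ΣF_x = 0: no horizontal applied forces, so A_x = 0.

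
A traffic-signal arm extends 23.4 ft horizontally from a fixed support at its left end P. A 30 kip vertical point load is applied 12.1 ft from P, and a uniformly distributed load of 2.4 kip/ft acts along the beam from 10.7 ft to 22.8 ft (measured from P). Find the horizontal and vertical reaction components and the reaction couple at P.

P_x = 0, P_y = 59.04 kip, M_P = 849.4 kip·ft

Resultant of the distributed load: 2.4 × 12.1 = 29.04 kip at 16.75 ft from P.
ΣF_x = 0: P_x = 0.
ΣF_y = 0: P_y − 30 − 2.4·12.1 = 0 → P_y = 59.04 kip.
ΣM about P: M_P − 30·12.1 − (2.4·12.1)·16.75 = 0 → M_P = 849.4 kip·ft.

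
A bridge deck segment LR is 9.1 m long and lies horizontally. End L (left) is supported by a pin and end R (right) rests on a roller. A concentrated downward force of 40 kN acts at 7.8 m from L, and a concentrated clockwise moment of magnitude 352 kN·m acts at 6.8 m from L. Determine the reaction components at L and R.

L_x = 0, L_y = -32.97 kN, R_y = 72.97 kN

ΣM about L: R_y·9.1 − 40·7.8 − 352 = 0 → R_y = 664/9.1 = 72.967 ≈ 72.97 kN.
ΣF_y = 0: L_y + 72.967 − 40 = 0 → L_y = -32.97 kN.
ΣF_x = 0: no horizontal applied forces, so L_x = 0.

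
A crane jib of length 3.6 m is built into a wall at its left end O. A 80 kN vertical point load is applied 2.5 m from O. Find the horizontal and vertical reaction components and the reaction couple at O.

ΣF_x = 0: O_x = 0.
ΣF_y = 0: O_y − 80 = 0 → O_y = 80.00 kN.
ΣM about O: M_O − 80·2.5 = 0 → M_O = 200.0 kN·m.

O_x = 0, O_y = 80.00 kN, M_O = 200.0 kN·m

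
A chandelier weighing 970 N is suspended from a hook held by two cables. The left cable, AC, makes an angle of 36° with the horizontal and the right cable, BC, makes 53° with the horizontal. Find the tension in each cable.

T_AC = 583.8 N, T_BC = 784.9 N

ΣF_x = 0: −T_AC·cos36° + T_BC·cos53° = 0 → T_BC = 1.3443·T_AC.
ΣF_y = 0: T_AC·sin36° + T_BC·sin53° = 970.
Substitute: T_AC·(0.587785 + 1.3443·0.798636) = 970 → T_AC = 583.848 ≈ 583.8 N.
Then T_BC = 1.3443 × 583.848 = 784.9 N.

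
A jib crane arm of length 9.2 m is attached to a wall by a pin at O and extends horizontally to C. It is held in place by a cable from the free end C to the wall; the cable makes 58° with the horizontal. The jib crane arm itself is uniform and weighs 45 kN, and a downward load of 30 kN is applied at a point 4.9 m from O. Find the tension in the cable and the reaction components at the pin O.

ΣM about O: T·sin58°·9.2 − 45·4.6 − 30·4.9 = 0 → T = 354/(9.2·0.848048) = 45.3727 ≈ 45.37 kN.
ΣF_x = 0: O_x − T·cos58° = 0 → O_x = 45.3727 × 0.529919 = 24.04 kN.
ΣF_y = 0: O_y + T·sin58° − 45 − 30 = 0 → O_y = 75 − 45.3727 × 0.848048 = 36.52 kN.

T = 45.37 kN, O_x = 24.04 kN, O_y = 36.52 kN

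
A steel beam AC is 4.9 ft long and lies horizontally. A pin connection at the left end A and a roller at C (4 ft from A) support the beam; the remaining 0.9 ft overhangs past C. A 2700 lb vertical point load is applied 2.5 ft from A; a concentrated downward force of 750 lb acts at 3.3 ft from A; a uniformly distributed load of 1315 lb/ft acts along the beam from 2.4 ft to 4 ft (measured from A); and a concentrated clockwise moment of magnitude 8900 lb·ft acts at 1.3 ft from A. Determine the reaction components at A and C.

A_x = 0, A_y = -660.4 lb, C_y = 6214 lb

Resultant of the distributed load: 1315 × 1.6 = 2104 lb at 3.2 ft from A.
ΣM about A: C_y·4 − 2700·2.5 − 750·3.3 − (1315·1.6)·3.2 − 8900 = 0 → C_y = 24857.8/4 = 6214.45 ≈ 6214 lb.
ΣF_y = 0: A_y + 6214.45 − 2700 − 750 − 1315·1.6 = 0 → A_y = -660.4 lb.
ΣF_x = 0: no horizontal applied forces, so A_x = 0.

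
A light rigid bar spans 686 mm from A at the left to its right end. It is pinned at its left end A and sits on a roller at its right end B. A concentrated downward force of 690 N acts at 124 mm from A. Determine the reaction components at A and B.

Moments about A: B_y·686 − 690·124 = 0 → B_y = 85560/686 = 124.723 ≈ 124.7 N.
ΣF_y = 0: A_y + 124.723 − 690 = 0 → A_y = 565.3 N.
ΣF_x = 0: no horizontal applied forces, so A_x = 0.

A_x = 0, A_y = 565.3 N, B_y = 124.7 N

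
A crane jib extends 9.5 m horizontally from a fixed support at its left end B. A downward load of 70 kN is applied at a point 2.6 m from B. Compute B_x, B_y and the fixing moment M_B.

ΣF_x = 0: B_x = 0.
ΣF_y = 0: B_y − 70 = 0 → B_y = 70.00 kN.
ΣM about B: M_B − 70·2.6 = 0 → M_B = 182.0 kN·m.

B_x = 0, B_y = 70.00 kN, M_B = 182.0 kN·m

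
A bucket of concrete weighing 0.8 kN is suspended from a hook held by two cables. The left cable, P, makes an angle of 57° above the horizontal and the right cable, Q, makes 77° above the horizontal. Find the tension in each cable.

T_P = 0.2502 kN, T_Q = 0.6057 kN

ΣF_x = 0: −T_P·cos57° + T_Q·cos77° = 0 → T_Q = 2.42114·T_P.
ΣF_y = 0: T_P·sin57° + T_Q·sin77° = 0.8.
Substitute: T_P·(0.838671 + 2.42114·0.97437) = 0.8 → T_P = 0.250175 ≈ 0.2502 kN.
Then T_Q = 2.42114 × 0.250175 = 0.6057 kN.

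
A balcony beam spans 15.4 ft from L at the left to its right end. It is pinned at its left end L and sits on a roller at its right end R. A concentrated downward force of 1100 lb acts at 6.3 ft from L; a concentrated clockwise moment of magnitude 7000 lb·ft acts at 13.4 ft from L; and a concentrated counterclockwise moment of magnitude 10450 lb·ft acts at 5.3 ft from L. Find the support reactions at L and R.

ΣM about L: R_y·15.4 − 1100·6.3 − 7000 + 10450 = 0 → R_y = 3480/15.4 = 225.974 ≈ 226.0 lb.
ΣF_y = 0: L_y + 225.974 − 1100 = 0 → L_y = 874.0 lb.
ΣF_x = 0: no horizontal applied forces, so L_x = 0.

L_x = 0, L_y = 874.0 lb, R_y = 226.0 lb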